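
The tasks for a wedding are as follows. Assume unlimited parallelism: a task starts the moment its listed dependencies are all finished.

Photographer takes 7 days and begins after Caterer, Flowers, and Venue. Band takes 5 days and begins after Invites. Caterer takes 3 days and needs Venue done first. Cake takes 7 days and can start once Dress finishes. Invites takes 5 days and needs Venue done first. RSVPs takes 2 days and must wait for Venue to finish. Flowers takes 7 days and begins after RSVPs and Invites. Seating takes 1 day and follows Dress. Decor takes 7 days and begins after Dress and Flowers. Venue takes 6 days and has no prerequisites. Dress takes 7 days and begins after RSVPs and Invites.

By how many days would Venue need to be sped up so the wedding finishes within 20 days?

Current finish: 25 days; target: 20.
Venue is on every critical path, so each day cut from Venue cuts the finish by one (this holds down to a finish of 20).
Need 25 − 20 = 5 days off Venue → Venue becomes 1 day, finish becomes 20.

5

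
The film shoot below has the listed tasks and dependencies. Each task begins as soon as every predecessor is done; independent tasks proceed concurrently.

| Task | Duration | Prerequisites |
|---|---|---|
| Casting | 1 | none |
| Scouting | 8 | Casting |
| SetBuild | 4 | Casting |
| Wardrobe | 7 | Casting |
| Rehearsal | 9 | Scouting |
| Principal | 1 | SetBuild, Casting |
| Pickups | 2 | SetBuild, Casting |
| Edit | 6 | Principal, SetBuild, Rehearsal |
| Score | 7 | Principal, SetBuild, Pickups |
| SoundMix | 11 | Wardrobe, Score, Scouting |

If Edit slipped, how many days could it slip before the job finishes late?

1

The longest chain is Casting→SetBuild→Pickups→Score→SoundMix = 1+4+2+7+11 = 25; overall finish 25 days.
Longest path through Edit: 24 days (earliest finish 24, latest finish 25).
So Edit can slip 25 − 24 = 1 day.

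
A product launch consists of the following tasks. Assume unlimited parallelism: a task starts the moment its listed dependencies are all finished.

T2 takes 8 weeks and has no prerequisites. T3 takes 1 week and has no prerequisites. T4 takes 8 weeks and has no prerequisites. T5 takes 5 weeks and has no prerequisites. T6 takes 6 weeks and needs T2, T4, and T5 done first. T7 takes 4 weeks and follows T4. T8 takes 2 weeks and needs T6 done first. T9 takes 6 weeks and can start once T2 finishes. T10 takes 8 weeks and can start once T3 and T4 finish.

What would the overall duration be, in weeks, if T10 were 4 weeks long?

16

As given, the longest chain is T4→T10 = 8+8 = 16, so the finish is 16 weeks.
Since T10 is critical, the -4 change carries straight to that chain (now 12 weeks).
The binding chain switches to T2→T6→T8 = 8+6+2 = 16; finish 16 weeks.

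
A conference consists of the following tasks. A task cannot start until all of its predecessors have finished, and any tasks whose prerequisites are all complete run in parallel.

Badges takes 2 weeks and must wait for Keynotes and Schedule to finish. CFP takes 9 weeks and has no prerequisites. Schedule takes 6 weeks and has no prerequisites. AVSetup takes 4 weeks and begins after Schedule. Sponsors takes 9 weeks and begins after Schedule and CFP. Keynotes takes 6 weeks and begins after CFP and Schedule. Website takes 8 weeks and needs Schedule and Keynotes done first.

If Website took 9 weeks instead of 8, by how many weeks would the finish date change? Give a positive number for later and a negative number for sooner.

The binding path is CFP→Keynotes→Website = 9+6+8 = 23; finish at 23 weeks.
Since Website is critical, the +1 change carries straight to that chain (now 24 weeks).
No other chain overtakes it, so the finish is 24 weeks.
Change in finish: 24 − 23 = +1 weeks.

1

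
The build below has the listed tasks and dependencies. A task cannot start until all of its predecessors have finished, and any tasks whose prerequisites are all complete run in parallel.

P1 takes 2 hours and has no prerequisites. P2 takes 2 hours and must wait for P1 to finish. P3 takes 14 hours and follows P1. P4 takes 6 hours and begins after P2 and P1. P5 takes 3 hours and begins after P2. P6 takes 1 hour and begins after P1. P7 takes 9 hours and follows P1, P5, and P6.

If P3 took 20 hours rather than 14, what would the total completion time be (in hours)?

22

Critical path before the change: P1→P3 = 2+14 = 16 giving 16 hours.
P3 is on the critical path; changing it to 20 makes that path 22 hours.
That remains the longest chain; total 22 hours.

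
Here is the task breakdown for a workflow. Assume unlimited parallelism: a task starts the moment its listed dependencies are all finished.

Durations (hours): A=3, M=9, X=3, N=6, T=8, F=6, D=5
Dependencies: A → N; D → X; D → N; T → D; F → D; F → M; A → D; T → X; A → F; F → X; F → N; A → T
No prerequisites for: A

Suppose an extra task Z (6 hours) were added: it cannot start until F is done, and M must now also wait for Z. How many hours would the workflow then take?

24

Originally the workflow takes 22 hours.
With Z inserted, M now waits for max(F, Z).
New critical path: A→F→Z→M = 3+6+6+9 = 24 ⇒ 24 hours.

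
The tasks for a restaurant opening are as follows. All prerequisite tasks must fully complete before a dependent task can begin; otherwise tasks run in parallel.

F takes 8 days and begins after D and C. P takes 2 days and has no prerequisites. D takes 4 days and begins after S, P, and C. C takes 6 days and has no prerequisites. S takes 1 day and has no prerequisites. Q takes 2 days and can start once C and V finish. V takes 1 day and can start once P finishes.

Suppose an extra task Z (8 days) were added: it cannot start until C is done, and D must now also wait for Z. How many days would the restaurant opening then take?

Originally the restaurant opening takes 18 days.
With Z inserted, D now waits for max(S, P, C, Z).
New critical path: C→Z→D→F = 6+8+4+8 = 26 ⇒ 26 days.

26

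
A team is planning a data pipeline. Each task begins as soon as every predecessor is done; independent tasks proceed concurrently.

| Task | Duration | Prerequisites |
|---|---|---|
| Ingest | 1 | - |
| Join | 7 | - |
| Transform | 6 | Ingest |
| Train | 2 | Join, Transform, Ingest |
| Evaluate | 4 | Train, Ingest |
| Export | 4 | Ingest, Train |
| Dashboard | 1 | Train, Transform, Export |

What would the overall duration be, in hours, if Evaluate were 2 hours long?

14

Actual critical path: Ingest→Transform→Train→Export→Dashboard = 1+6+2+4+1 = 14 ⇒ 14 hours.
Evaluate is off the critical path — its longest chain is 13 hours, giving 1 of slack.
The critical path is still Ingest→Transform→Train→Export→Dashboard; finish is now 14 hours.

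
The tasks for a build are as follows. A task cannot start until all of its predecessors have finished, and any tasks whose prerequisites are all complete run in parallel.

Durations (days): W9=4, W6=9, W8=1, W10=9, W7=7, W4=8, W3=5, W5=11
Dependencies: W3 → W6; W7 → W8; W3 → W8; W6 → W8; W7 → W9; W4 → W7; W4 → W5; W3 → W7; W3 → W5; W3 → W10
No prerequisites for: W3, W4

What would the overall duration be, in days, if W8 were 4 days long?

19

The binding path is W4→W5 = 8+11 = 19; finish at 19 days.
W8 is off the critical path — its longest chain is 16 days, giving 3 of slack.
No other chain overtakes it, so the finish is 19 days.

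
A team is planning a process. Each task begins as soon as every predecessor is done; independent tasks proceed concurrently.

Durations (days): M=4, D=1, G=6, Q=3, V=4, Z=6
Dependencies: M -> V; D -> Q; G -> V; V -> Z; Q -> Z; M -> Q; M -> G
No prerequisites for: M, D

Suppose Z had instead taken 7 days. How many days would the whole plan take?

21

Baseline: M→G→V→Z = 4+6+4+6 = 20 → 20 days.
Since Z is critical, the +1 change carries straight to that chain (now 21 days).
No other chain overtakes it, so the finish is 21 days.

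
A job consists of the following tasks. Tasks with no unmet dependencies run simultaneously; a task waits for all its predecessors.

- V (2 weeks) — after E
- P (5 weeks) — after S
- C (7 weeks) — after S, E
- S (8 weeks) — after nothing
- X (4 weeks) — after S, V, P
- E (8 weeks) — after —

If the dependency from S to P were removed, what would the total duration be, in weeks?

15

Original critical path: S→P→X = 8+5+4 = 17 ⇒ 17 weeks.
Without S→P, P's earliest start moves from 8 to 0.
New critical path: E→C = 8+7 = 15 ⇒ 15 weeks.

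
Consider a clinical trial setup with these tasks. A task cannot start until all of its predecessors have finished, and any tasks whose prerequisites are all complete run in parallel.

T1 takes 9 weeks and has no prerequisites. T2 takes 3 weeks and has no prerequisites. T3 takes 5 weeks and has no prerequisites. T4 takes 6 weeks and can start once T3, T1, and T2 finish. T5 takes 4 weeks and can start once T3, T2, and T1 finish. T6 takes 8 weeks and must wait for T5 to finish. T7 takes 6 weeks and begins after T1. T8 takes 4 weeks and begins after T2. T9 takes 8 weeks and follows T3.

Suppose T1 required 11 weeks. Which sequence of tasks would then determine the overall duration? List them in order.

As given, the longest chain is T1→T5→T6 = 9+4+8 = 21, so the finish is 21 weeks.
T1 is on the critical path; changing it to 11 makes that path 23 weeks.
No other chain overtakes it, so the finish is 23 weeks.

T1, T5, T6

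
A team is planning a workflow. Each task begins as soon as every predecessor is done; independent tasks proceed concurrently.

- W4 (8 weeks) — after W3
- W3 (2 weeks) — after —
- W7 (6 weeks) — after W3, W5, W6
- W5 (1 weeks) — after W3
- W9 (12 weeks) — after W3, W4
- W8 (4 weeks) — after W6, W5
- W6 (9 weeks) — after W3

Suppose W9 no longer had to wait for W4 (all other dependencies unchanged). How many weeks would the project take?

17

Before: longest chain W3→W4→W9 = 2+8+12 = 22, finish 22.
Without W4→W9, W9's earliest start moves from 10 to 2.
After: W3→W6→W7 = 2+9+6 = 17 → 17 weeks.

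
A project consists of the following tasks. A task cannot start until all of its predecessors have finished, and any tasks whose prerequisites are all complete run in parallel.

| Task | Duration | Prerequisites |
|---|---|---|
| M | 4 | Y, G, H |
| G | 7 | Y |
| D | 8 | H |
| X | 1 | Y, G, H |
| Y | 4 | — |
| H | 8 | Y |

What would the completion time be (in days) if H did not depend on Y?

16

With the dependency in place, Y→H→D = 4+8+8 = 20 sets the finish at 20 days.
Without Y→H, H's earliest start moves from 4 to 0.
After: H→D = 8+8 = 16 → 16 days.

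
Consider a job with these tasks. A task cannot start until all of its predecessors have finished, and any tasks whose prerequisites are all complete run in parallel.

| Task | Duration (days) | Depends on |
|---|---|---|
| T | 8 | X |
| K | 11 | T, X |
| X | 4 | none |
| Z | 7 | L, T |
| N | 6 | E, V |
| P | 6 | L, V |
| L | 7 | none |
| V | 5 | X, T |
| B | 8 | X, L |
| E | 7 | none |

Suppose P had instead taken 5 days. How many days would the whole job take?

23

Critical path before the change: X→T→V→P = 4+8+5+6 = 23 giving 23 days.
P lies on that path, so at 5 days the path becomes 22 days.
Now X→T→V→N = 4+8+5+6 = 23 is longest, so the finish becomes 23 days.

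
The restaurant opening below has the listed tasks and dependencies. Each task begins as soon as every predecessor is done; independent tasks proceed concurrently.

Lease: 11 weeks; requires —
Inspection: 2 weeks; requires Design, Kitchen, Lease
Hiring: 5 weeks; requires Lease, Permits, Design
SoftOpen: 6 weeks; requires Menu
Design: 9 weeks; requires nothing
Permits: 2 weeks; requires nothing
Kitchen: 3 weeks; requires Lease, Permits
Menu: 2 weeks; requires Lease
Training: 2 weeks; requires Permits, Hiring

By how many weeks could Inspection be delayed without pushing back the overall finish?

Critical path: Lease→Menu→SoftOpen = 11+2+6 = 19, so the finish is 19 weeks.
Inspection finishes as early as 16 and must finish by 19.
Slack of Inspection = 17 − 14 = 3 weeks.

3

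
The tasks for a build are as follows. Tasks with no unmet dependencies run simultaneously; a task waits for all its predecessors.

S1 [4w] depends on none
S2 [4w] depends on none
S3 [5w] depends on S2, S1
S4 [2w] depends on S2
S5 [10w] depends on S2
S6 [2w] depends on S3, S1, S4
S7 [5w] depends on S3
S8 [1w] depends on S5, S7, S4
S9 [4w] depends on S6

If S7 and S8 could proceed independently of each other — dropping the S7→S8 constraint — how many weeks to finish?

Original critical path: S1→S3→S6→S9 = 4+5+2+4 = 15 ⇒ 15 weeks.
Dropping S7→S8 doesn't change S8's earliest start (14); another predecessor still binds.
New critical path: S1→S3→S6→S9 = 4+5+2+4 = 15 ⇒ 15 weeks.

15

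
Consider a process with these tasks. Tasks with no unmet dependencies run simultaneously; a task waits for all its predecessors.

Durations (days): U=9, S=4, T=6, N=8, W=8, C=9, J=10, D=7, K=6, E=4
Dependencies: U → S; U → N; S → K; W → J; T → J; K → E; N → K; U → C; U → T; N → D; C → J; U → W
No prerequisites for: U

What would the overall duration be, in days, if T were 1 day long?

As given, the longest chain is U→C→J = 9+9+10 = 28, so the finish is 28 days.
T is off the critical path — its longest chain is 25 days, giving 3 of slack.
That remains the longest chain; total 28 days.

28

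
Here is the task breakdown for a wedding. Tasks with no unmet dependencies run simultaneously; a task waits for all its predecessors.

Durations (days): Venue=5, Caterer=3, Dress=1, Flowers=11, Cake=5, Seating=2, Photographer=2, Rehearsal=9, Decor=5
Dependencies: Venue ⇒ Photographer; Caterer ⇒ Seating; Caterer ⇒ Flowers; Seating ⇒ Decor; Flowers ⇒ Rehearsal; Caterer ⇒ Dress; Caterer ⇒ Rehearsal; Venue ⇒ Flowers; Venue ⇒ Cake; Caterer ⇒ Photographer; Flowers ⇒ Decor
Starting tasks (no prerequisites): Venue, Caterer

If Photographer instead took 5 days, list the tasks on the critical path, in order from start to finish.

Venue, Flowers, Rehearsal

Baseline: Venue→Flowers→Rehearsal = 5+11+9 = 25 → 25 days.
Photographer is off the critical path — its longest chain is 7 days, giving 18 of slack.
The critical path is still Venue→Flowers→Rehearsal; finish is now 25 days.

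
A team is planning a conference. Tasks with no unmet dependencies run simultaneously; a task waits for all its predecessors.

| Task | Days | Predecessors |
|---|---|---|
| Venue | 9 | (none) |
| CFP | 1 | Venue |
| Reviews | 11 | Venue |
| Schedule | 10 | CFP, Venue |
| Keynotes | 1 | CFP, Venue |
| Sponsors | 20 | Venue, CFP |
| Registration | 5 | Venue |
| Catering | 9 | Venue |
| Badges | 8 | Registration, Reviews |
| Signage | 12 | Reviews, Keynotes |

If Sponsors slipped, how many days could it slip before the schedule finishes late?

Critical path: Venue→Reviews→Signage = 9+11+12 = 32, so the finish is 32 days.
Longest path through Sponsors: 30 days (earliest finish 30, latest finish 32).
Float = 32 − 30 = 2.

2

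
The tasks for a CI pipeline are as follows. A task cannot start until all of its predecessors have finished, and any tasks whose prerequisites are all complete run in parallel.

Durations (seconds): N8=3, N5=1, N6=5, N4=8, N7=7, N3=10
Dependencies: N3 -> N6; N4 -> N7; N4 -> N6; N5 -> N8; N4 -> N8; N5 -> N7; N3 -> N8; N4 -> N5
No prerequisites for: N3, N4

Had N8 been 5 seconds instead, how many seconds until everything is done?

16

Actual critical path: N4→N5→N7 = 8+1+7 = 16 ⇒ 16 seconds.
N8 has 3 seconds of float (longest path through it is 13).
That remains the longest chain; total 16 seconds.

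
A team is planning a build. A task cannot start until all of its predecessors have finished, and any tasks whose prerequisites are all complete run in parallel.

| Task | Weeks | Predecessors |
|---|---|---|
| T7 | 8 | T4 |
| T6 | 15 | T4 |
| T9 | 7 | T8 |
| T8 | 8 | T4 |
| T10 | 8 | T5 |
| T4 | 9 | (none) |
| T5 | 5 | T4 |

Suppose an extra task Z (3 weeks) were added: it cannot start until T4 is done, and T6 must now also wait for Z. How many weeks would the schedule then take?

27

Originally the schedule takes 24 weeks.
With Z inserted, T6 now waits for max(T4, Z).
New critical path: T4→Z→T6 = 9+3+15 = 27 ⇒ 27 weeks.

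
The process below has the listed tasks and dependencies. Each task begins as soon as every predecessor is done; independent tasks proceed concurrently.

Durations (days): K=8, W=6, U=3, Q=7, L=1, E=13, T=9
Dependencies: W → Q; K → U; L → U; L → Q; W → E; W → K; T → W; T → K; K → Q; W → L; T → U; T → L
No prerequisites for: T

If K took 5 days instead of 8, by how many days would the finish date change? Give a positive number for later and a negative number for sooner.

-2

Actual critical path: T→W→K→Q = 9+6+8+7 = 30 ⇒ 30 days.
Since K is critical, the -3 change carries straight to that chain (now 27 days).
Now T→W→E = 9+6+13 = 28 is longest, so the finish becomes 28 days.
Change in finish: 28 − 30 = -2 days.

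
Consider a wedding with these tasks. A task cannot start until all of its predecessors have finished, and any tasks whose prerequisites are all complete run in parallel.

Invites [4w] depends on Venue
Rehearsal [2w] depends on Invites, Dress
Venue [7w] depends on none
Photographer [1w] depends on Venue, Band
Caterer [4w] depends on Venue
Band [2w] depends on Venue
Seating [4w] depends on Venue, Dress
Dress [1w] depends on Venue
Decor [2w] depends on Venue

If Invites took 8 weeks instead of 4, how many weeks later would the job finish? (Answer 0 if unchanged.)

4

Actual critical path: Venue→Invites→Rehearsal = 7+4+2 = 13 ⇒ 13 weeks.
Invites is on the critical path; changing it to 8 makes that path 17 weeks.
The critical path is still Venue→Invites→Rehearsal; finish is now 17 weeks.
Change in finish: 17 − 13 = +4 weeks.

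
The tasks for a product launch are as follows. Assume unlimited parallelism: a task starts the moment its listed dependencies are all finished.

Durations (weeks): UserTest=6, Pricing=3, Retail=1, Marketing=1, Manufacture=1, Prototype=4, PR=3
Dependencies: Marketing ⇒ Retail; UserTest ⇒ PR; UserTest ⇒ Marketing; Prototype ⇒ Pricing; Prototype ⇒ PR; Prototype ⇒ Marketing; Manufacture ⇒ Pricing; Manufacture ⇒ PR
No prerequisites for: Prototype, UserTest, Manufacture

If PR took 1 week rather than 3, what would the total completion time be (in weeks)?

Critical path before the change: UserTest→PR = 6+3 = 9 giving 9 weeks.
PR is on the critical path; changing it to 1 makes that path 7 weeks.
New critical path: UserTest→Marketing→Retail = 6+1+1 = 8 ⇒ 8 weeks.

8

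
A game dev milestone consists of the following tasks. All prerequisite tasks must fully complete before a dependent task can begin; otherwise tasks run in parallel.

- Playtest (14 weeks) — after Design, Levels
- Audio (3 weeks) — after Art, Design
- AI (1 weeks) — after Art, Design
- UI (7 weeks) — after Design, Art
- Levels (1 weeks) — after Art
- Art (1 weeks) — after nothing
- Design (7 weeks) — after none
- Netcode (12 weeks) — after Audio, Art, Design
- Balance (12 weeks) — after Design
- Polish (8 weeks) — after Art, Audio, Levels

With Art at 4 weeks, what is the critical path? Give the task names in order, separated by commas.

Design, Audio, Netcode

Baseline: Design→Audio→Netcode = 7+3+12 = 22 → 22 weeks.
Art has 6 weeks of float (longest path through it is 16).
No other chain overtakes it, so the finish is 22 weeks.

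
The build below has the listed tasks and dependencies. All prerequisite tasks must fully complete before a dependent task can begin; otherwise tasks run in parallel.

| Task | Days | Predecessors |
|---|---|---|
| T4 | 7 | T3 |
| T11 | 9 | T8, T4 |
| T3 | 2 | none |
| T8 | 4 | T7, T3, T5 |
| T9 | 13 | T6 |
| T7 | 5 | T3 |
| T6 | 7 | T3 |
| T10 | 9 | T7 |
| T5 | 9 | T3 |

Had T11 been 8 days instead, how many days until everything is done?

23

Baseline: T3→T5→T8→T11 = 2+9+4+9 = 24 → 24 days.
Since T11 is critical, the -1 change carries straight to that chain (now 23 days).
No other chain overtakes it, so the finish is 23 days.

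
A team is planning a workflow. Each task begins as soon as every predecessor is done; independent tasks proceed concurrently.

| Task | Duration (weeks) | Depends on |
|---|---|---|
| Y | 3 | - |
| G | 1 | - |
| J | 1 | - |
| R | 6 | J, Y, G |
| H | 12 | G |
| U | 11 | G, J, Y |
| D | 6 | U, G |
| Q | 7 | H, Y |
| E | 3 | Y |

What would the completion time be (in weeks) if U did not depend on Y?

Original critical path: Y→U→D = 3+11+6 = 20 ⇒ 20 weeks.
Without Y→U, U's earliest start moves from 3 to 1.
New critical path: G→H→Q = 1+12+7 = 20 ⇒ 20 weeks.

20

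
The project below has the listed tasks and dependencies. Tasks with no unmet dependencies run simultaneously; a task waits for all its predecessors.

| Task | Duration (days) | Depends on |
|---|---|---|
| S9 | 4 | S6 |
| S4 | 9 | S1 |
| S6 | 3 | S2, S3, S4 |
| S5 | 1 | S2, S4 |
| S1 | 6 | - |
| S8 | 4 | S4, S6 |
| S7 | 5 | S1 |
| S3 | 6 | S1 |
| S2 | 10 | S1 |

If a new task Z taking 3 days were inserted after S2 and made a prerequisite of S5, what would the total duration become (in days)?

23

Originally the schedule takes 23 days.
With Z inserted, S5 now waits for max(S2, S4, Z).
New critical path: S1→S2→S6→S8 = 6+10+3+4 = 23 ⇒ 23 days.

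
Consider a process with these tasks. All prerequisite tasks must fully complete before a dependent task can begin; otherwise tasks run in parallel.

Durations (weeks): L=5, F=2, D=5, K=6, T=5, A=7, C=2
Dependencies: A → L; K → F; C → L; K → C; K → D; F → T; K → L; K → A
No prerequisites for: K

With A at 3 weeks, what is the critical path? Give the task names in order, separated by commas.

K, A, L

Critical path before the change: K→A→L = 6+7+5 = 18 giving 18 weeks.
Since A is critical, the -4 change carries straight to that chain (now 14 weeks).
The critical path is still K→A→L; finish is now 14 weeks.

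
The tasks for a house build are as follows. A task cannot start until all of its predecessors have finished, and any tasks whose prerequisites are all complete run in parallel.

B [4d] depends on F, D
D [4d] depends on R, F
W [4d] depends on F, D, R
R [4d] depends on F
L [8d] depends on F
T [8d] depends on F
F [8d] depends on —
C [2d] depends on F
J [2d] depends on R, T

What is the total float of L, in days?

Critical path: F→R→D→W = 8+4+4+4 = 20, so the finish is 20 days.
L finishes as early as 16 and must finish by 20.
Slack of L = 12 − 8 = 4 days.

4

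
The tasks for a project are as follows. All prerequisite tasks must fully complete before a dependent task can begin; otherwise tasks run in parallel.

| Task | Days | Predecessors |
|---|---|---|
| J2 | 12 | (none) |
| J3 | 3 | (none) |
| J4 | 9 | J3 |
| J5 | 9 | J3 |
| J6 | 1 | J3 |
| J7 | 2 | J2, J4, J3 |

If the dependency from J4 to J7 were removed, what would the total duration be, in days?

With the dependency in place, J2→J7 = 12+2 = 14 sets the finish at 14 days.
Dropping J4→J7 doesn't change J7's earliest start (12); another predecessor still binds.
New critical path: J2→J7 = 12+2 = 14 ⇒ 14 days.

14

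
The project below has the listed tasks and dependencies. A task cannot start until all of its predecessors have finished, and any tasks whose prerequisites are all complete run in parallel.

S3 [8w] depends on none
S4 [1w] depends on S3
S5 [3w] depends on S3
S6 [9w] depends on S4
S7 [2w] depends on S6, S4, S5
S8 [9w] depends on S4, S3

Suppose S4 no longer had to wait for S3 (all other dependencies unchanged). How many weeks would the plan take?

Original critical path: S3→S4→S6→S7 = 8+1+9+2 = 20 ⇒ 20 weeks.
Without S3→S4, S4's earliest start moves from 8 to 0.
After: S3→S8 = 8+9 = 17 → 17 weeks.

17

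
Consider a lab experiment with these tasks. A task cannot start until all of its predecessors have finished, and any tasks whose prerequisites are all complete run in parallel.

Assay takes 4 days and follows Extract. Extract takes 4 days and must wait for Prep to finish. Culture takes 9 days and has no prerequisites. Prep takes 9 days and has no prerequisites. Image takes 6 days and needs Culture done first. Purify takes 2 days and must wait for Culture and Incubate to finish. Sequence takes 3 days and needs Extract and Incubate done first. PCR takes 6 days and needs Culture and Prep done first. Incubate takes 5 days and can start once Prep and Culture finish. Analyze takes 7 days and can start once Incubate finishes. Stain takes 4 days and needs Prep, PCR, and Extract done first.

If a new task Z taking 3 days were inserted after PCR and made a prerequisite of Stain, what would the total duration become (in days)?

Originally the lab experiment takes 21 days.
With Z inserted, Stain now waits for max(Prep, PCR, Extract, Z).
New critical path: Prep→PCR→Z→Stain = 9+6+3+4 = 22 ⇒ 22 days.

22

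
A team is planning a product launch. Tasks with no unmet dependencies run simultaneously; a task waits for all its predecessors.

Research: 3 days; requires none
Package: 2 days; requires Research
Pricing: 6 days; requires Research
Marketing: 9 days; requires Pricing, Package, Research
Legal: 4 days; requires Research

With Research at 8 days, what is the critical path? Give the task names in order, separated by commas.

The binding path is Research→Pricing→Marketing = 3+6+9 = 18; finish at 18 days.
Since Research is critical, the +5 change carries straight to that chain (now 23 days).
The critical path is still Research→Pricing→Marketing; finish is now 23 days.

Research, Pricing, Marketing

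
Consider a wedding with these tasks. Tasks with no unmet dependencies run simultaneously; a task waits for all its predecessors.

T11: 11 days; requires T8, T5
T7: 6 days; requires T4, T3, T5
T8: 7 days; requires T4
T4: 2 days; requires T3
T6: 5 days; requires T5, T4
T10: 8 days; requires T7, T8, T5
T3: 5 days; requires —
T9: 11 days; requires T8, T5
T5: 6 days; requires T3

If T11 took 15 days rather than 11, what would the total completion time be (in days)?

The binding path is T3→T4→T8→T11 = 5+2+7+11 = 25; finish at 25 days.
T11 lies on that path, so at 15 days the path becomes 29 days.
No other chain overtakes it, so the finish is 29 days.

29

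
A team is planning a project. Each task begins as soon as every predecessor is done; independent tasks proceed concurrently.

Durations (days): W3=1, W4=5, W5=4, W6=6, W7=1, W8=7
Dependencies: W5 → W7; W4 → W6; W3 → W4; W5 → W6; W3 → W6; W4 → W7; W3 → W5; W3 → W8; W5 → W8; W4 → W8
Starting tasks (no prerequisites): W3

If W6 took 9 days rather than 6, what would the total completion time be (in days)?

15

Actual critical path: W3→W4→W8 = 1+5+7 = 13 ⇒ 13 days.
The longest path through W6 is only 12 days, so W6 has float 1.
New critical path: W3→W4→W6 = 1+5+9 = 15 ⇒ 15 days.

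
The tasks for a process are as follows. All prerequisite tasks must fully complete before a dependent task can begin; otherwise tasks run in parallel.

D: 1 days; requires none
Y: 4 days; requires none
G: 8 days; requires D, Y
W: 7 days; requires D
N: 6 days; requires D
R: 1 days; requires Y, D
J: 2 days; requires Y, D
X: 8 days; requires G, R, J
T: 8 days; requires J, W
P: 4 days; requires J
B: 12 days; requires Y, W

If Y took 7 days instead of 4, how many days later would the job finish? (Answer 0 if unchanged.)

Actual critical path: Y→G→X = 4+8+8 = 20 ⇒ 20 days.
Y is on the critical path; changing it to 7 makes that path 23 days.
No other chain overtakes it, so the finish is 23 days.
Change in finish: 23 − 20 = +3 days.

3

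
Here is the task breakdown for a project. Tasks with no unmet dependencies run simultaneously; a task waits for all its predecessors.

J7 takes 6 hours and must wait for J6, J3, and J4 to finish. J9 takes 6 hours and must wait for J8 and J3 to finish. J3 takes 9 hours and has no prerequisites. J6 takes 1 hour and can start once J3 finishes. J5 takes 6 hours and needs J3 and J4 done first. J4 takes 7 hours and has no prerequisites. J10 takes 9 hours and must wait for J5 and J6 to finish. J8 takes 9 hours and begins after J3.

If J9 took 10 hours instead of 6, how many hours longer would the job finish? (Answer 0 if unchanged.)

4

Baseline: J3→J8→J9 = 9+9+6 = 24 → 24 hours.
J9 lies on that path, so at 10 hours the path becomes 28 hours.
No other chain overtakes it, so the finish is 28 hours.
Change in finish: 28 − 24 = +4 hours.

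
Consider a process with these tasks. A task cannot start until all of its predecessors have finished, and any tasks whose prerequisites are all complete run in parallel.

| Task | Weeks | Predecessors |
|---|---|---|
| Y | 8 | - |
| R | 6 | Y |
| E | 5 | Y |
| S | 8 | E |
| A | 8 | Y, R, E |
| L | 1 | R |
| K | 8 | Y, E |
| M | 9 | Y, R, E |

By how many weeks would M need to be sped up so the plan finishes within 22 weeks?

1

Current finish: 23 weeks; target: 22.
M is on every critical path, so each week cut from M cuts the finish by one (this holds down to a finish of 22).
Need 23 − 22 = 1 week off M → M becomes 8 weeks, finish becomes 22.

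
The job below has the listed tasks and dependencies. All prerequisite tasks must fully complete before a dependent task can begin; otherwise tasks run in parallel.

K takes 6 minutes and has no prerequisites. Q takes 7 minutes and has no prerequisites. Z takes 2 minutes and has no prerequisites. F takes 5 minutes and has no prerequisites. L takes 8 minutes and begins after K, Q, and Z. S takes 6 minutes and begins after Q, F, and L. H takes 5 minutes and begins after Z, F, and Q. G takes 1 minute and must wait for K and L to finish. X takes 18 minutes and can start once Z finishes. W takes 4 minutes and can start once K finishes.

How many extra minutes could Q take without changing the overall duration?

Critical path: Q→L→S = 7+8+6 = 21, so the finish is 21 minutes.
The longest chain containing Q totals 21 minutes.
Float = 21 − 21 = 0.

0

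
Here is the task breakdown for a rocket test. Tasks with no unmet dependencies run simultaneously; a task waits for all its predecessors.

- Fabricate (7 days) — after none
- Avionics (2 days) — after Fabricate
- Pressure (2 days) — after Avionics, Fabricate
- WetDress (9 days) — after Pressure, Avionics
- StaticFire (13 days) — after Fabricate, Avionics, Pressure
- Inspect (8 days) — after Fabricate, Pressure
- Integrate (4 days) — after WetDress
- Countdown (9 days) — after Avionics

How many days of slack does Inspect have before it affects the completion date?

Critical path: Fabricate→Avionics→Pressure→WetDress→Integrate = 7+2+2+9+4 = 24, so the finish is 24 days.
Longest path through Inspect: 19 days (earliest finish 19, latest finish 24).
Float = 24 − 19 = 5.

5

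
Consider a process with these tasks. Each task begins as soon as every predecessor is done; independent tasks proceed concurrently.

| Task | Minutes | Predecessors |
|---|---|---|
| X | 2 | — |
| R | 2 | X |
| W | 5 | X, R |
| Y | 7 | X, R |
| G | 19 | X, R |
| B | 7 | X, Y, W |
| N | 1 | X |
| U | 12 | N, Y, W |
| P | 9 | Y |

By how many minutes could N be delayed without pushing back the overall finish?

8

X→R→Y→U = 2+2+7+12 = 23 sets the makespan at 23 minutes.
N finishes as early as 3 and must finish by 11.
Slack of N = 10 − 2 = 8 minutes.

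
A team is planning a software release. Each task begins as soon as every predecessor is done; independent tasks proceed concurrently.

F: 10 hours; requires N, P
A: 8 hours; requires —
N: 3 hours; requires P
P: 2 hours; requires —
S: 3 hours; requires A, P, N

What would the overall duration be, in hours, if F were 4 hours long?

As given, the longest chain is P→N→F = 2+3+10 = 15, so the finish is 15 hours.
F is on the critical path; changing it to 4 makes that path 9 hours.
Now A→S = 8+3 = 11 is longest, so the finish becomes 11 hours.

11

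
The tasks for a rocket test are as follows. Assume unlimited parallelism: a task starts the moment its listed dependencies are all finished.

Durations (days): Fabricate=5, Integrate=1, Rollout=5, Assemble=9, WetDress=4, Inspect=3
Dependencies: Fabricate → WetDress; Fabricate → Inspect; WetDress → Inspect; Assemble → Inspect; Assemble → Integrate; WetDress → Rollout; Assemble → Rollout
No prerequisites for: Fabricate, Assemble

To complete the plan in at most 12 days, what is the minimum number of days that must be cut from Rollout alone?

Current finish: 14 days; target: 12.
Rollout is on every critical path, so each day cut from Rollout cuts the finish by one (this holds down to a finish of 12).
Need 14 − 12 = 2 days off Rollout → Rollout becomes 3 days, finish becomes 12.

2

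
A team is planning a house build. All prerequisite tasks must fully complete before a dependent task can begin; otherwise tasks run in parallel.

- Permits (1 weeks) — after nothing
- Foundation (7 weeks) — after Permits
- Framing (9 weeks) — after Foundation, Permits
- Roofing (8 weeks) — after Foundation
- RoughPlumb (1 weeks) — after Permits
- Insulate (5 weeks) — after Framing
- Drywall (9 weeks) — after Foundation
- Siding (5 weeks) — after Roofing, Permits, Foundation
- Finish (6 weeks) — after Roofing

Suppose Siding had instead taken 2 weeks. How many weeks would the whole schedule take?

Baseline: Permits→Foundation→Framing→Insulate = 1+7+9+5 = 22 → 22 weeks.
Siding has 1 week of float (longest path through it is 21).
No other chain overtakes it, so the finish is 22 weeks.

22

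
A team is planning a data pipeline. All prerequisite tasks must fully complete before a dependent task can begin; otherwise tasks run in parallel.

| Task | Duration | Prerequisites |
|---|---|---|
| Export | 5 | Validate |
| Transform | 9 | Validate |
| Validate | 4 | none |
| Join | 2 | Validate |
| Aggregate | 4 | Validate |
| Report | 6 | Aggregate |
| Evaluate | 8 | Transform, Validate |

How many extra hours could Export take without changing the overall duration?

Validate→Transform→Evaluate = 4+9+8 = 21 sets the makespan at 21 hours.
The longest chain containing Export totals 9 hours.
So Export can slip 21 − 9 = 12 hours.

12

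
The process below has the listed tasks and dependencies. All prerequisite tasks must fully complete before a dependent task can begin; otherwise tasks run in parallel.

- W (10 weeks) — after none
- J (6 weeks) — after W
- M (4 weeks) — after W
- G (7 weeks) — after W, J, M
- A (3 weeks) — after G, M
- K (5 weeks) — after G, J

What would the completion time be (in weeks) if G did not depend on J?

Before: longest chain W→J→G→K = 10+6+7+5 = 28, finish 28.
Without J→G, G's earliest start moves from 16 to 14.
New critical path: W→M→G→K = 10+4+7+5 = 26 ⇒ 26 weeks.

26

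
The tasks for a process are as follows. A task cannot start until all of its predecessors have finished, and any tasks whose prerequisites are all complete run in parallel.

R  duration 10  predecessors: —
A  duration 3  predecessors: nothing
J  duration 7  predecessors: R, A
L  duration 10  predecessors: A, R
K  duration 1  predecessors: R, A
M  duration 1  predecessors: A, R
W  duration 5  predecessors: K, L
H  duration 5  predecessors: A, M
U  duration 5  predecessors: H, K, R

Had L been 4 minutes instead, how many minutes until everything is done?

21

Critical path before the change: R→L→W = 10+10+5 = 25 giving 25 minutes.
L is on the critical path; changing it to 4 makes that path 19 minutes.
The binding chain switches to R→M→H→U = 10+1+5+5 = 21; finish 21 minutes.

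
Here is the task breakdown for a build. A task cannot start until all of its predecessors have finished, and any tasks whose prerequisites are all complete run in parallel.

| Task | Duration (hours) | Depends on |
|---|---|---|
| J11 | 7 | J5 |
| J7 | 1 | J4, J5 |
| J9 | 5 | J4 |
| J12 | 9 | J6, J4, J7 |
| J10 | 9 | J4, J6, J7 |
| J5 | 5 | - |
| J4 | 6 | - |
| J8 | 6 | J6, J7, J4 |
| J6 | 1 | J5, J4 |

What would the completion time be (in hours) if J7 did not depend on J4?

Original critical path: J4→J6→J10 = 6+1+9 = 16 ⇒ 16 hours.
Without J4→J7, J7's earliest start moves from 6 to 5.
The longest chain is now J4→J6→J10 = 6+1+9 = 16, so the plan takes 16 hours.

16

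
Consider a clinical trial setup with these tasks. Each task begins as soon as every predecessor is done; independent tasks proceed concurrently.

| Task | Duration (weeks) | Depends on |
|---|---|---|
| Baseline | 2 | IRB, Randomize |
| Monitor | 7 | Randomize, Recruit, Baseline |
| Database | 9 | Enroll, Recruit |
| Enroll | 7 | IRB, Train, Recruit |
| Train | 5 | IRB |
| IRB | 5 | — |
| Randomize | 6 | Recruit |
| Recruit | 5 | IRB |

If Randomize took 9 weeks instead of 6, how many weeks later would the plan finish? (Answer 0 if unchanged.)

2

Critical path before the change: IRB→Recruit→Enroll→Database = 5+5+7+9 = 26 giving 26 weeks.
Randomize has 1 week of float (longest path through it is 25).
The binding chain switches to IRB→Recruit→Randomize→Baseline→Monitor = 5+5+9+2+7 = 28; finish 28 weeks.
Change in finish: 28 − 26 = +2 weeks.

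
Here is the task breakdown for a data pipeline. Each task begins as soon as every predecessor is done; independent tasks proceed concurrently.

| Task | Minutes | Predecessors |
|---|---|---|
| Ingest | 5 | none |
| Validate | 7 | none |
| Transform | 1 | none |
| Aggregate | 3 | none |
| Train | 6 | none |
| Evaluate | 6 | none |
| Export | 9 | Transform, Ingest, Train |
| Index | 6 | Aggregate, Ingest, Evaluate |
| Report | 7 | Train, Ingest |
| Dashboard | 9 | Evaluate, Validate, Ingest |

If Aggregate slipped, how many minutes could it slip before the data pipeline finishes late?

7

Critical path: Validate→Dashboard = 7+9 = 16, so the finish is 16 minutes.
The longest chain containing Aggregate totals 9 minutes.
Slack of Aggregate = 7 − 0 = 7 minutes.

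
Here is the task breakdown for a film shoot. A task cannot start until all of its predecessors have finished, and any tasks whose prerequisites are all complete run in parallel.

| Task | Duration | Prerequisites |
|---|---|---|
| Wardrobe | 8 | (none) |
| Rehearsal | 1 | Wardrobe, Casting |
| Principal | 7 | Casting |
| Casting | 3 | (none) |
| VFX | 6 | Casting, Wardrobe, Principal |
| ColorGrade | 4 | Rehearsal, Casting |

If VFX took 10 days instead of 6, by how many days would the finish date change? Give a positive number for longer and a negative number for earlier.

4

Critical path before the change: Casting→Principal→VFX = 3+7+6 = 16 giving 16 days.
Since VFX is critical, the +4 change carries straight to that chain (now 20 days).
That remains the longest chain; total 20 days.
Change in finish: 20 − 16 = +4 days.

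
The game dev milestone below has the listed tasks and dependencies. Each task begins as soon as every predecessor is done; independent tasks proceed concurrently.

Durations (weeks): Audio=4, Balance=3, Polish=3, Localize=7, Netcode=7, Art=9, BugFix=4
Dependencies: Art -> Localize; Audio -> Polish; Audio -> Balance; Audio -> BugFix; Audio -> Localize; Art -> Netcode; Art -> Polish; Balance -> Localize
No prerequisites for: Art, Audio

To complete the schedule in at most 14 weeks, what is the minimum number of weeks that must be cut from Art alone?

2

Current finish: 16 weeks; target: 14.
Art is on every critical path, so each week cut from Art cuts the finish by one (this holds down to a finish of 14).
Need 16 − 14 = 2 weeks off Art → Art becomes 7 weeks, finish becomes 14.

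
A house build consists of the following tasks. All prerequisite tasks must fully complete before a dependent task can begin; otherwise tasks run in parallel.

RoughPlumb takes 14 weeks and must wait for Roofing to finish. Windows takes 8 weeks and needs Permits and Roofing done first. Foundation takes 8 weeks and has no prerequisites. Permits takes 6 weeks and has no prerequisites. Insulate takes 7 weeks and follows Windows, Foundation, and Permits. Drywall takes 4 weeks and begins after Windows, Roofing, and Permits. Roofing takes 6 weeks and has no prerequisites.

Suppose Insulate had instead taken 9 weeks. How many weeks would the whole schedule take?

The binding path is Permits→Windows→Insulate = 6+8+7 = 21; finish at 21 weeks.
Insulate lies on that path, so at 9 weeks the path becomes 23 weeks.
No other chain overtakes it, so the finish is 23 weeks.

23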